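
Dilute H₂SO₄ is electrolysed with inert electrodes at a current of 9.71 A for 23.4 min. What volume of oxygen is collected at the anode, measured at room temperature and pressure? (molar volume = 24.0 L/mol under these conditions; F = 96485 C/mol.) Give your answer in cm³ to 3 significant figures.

Charge passed = 9.71 × 1404 = 13630 C
n(e⁻) = Q/F = 13630/96485 = 0.1413 mol
2H₂O → O₂ + 4H⁺ + 4e⁻, so n(O₂) = 0.1413 / 4 = 0.03533 mol
V = 0.03533 × 24.0 = 0.8479 L
= 848 cm³

848 cm³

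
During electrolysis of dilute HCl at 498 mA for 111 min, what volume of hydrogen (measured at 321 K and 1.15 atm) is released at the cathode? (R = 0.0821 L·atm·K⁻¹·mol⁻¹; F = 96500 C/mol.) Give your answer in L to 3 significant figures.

0.394 L

Q = It = 0.498 × 6660 = 3317 C
n(e⁻) = 3317 / 96500 = 0.03437 mol
2H⁺ + 2e⁻ → H₂, so n(H₂) = 0.03437 / 2 = 0.01719 mol
V = nRT/P = 0.01719 × 0.0821 × 321 / 1.15 = 0.3939 L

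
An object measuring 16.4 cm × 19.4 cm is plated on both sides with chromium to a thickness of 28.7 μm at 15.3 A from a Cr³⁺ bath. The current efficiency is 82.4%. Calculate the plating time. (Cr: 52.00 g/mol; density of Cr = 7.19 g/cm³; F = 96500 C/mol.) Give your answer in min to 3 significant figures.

Plated area = 2 × 16.4 × 19.4 = 636.3 cm²
Volume = 636.3 × 28.7×10⁻⁴ cm = 1.826 cm³
m(Cr) = 1.826 × 7.19 = 13.13 g
n(Cr) = 13.13 / 52.00 = 0.2525 mol; n(e⁻) = 3 × 0.2525 = 0.7575 mol
Q = 0.7575 × 96500 / 0.824 = 88710 C
t = 88710 / 15.3 = 5798 s = 96.6 min

96.6 min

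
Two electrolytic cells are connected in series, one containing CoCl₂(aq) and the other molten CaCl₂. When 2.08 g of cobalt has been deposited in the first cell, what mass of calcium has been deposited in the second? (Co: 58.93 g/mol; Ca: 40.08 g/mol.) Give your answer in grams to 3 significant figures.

n(Co) = 2.08 / 58.93 = 0.03530 mol
Co²⁺ + 2e⁻ → Co, so n(e⁻) = 2 × 0.03530 = 0.07060 mol
In series, the same 0.07060 mol of electrons flows through the second cell.
Ca²⁺ + 2e⁻ → Ca, so n(Ca) = 0.07060 / 2 = 0.03530 mol
m(Ca) = 0.03530 × 40.08 = 1.41 g

1.41 g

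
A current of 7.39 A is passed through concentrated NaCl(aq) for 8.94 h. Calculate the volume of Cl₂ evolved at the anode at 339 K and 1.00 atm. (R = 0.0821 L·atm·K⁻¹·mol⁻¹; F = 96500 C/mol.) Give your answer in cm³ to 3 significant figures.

34300 cm³

Charge passed = 7.39 × 32184 = 2.378×10^5 C
Moles of electrons = 2.378×10^5 / 96500 = 2.464 mol
2Cl⁻ → Cl₂ + 2e⁻, so n(Cl₂) = 2.464 / 2 = 1.232 mol
V = nRT/P = 1.232 × 0.0821 × 339 / 1.00 = 34.29 L
= 34300 cm³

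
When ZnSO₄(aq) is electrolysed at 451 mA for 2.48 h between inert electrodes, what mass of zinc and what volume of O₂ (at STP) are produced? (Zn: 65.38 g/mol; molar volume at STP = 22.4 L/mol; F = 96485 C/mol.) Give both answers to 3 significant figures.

Q = 0.451 × 8928 = 4027 C; n(e⁻) = 4027 / 96485 = 0.04174 mol
Cathode: Zn²⁺ + 2e⁻ → Zn → n(Zn) = 0.04174/2 = 0.02087 mol → 1.36 g
Anode: 2H₂O → O₂ + 4H⁺ + 4e⁻ → n(O₂) = 0.04174/4 = 0.01044 mol → 0.234 L

1.36 g Zn; 0.234 L O₂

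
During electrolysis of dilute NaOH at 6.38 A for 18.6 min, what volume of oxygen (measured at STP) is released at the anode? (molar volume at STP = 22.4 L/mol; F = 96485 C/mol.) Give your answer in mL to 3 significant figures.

Q = 6.38 A × 1116 s = 7120 C
Moles of electrons = 7120 / 96485 = 0.07379 mol
2H₂O → O₂ + 4H⁺ + 4e⁻, so n(O₂) = 0.07379 / 4 = 0.01845 mol
V = 0.01845 × 22.4 = 0.4133 L
= 413 mL

413 mL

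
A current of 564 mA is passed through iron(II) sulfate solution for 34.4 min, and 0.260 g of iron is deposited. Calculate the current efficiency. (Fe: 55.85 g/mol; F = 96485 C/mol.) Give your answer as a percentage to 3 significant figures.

77.2%

Q = 0.564 × 2064 = 1164 C
n(e⁻) = 1164 / 96485 = 0.01206 mol
Fe²⁺ + 2e⁻ → Fe, so theoretical n(Fe) = 0.006030 mol → 0.3368 g
Efficiency = 0.260 / 0.3368 = 0.7720 = 77.2%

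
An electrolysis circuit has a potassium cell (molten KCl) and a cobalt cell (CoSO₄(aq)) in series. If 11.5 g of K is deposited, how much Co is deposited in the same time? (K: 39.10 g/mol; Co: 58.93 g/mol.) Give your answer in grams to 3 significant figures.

8.67 g

n(K) = 11.5 / 39.10 = 0.2941 mol
K⁺ + e⁻ → K, so n(e⁻) = 0.2941 mol
Same current for the same time ⇒ same n(e⁻) = 0.2941 mol in both cells.
Co²⁺ + 2e⁻ → Co, so n(Co) = 0.2941 / 2 = 0.1471 mol
m(Co) = 0.1471 × 58.93 = 8.67 g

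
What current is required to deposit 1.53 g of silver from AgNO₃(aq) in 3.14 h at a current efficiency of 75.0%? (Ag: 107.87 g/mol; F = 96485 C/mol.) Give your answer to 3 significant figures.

n(Ag) = 1.53 / 107.87 = 0.01418 mol
Ag⁺ + e⁻ → Ag, so n(e⁻) = 0.01418 mol
Q = 0.01418 × 96485 / 0.750 = 1824 C
I = Q / t = 1824 / 11304 s = 0.161 A

0.161 A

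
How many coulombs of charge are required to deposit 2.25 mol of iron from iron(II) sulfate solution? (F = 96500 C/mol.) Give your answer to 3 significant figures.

Fe²⁺ + 2e⁻ → Fe, so n(e⁻) = 2 × 2.25 = 4.500 mol
Q = 4.500 × 96500 = 4.343×10^5 C

4.34×10^5 C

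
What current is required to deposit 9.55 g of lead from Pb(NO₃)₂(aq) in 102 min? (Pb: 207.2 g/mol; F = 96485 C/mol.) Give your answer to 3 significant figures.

n(Pb) = 9.55 / 207.2 = 0.04609 mol
Pb²⁺ + 2e⁻ → Pb, so n(e⁻) = 2 × 0.04609 = 0.09218 mol
Q = 0.09218 × 96485 = 8894 C
I = Q / t = 8894 / 6120 s = 1.45 A

1.45 A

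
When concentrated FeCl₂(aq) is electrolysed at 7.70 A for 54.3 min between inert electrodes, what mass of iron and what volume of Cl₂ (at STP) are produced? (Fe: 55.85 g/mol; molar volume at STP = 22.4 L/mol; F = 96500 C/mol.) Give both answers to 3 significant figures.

7.26 g Fe; 2.91 L Cl₂

Q = 7.70 × 3258 = 25090 C; n(e⁻) = 25090 / 96500 = 0.2600 mol
Cathode: Fe²⁺ + 2e⁻ → Fe → n(Fe) = 0.2600/2 = 0.1300 mol → 7.26 g
Anode: 2Cl⁻ → Cl₂ + 2e⁻ → n(Cl₂) = 0.2600/2 = 0.1300 mol → 2.91 L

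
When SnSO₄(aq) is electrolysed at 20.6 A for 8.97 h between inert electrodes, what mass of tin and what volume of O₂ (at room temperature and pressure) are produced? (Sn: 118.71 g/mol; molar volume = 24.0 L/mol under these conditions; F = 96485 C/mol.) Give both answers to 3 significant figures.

409 g Sn; 41.4 L O₂

Q = 20.6 × 32292 = 6.652×10^5 C; n(e⁻) = 6.652×10^5 / 96485 = 6.894 mol
Cathode: Sn²⁺ + 2e⁻ → Sn → n(Sn) = 6.894/2 = 3.447 mol → 409 g
Anode: 2H₂O → O₂ + 4H⁺ + 4e⁻ → n(O₂) = 6.894/4 = 1.724 mol → 41.4 L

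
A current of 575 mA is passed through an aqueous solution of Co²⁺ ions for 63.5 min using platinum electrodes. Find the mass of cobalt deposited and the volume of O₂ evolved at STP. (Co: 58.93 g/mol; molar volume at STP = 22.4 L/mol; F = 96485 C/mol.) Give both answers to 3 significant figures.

Q = 0.575 × 3810 = 2191 C; n(e⁻) = 2191 / 96485 = 0.02271 mol
Cathode: Co²⁺ + 2e⁻ → Co → n(Co) = 0.02271/2 = 0.01136 mol → 0.669 g
Anode: 2H₂O → O₂ + 4H⁺ + 4e⁻ → n(O₂) = 0.02271/4 = 0.005678 mol → 0.127 L

0.669 g Co; 0.127 L O₂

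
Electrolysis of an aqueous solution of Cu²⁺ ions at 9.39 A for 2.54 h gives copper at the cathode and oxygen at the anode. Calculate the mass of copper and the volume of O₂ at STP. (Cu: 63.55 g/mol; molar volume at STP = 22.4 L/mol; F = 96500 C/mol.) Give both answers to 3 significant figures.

28.3 g Cu; 4.98 L O₂

Q = 9.39 × 9144 = 85860 C; n(e⁻) = 85860 / 96500 = 0.8897 mol
Cathode: Cu²⁺ + 2e⁻ → Cu → n(Cu) = 0.8897/2 = 0.4449 mol → 28.3 g
Anode: 2H₂O → O₂ + 4H⁺ + 4e⁻ → n(O₂) = 0.8897/4 = 0.2224 mol → 4.98 L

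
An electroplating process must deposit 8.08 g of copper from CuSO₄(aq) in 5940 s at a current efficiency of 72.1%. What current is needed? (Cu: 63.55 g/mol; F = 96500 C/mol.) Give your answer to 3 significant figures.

n(Cu) = 8.08 / 63.55 = 0.1271 mol
Cu²⁺ + 2e⁻ → Cu, so n(e⁻) = 2 × 0.1271 = 0.2542 mol
Q = 0.2542 × 96500 / 0.721 = 34020 C
I = Q / t = 34020 / 5940 s = 5.73 A

5.73 A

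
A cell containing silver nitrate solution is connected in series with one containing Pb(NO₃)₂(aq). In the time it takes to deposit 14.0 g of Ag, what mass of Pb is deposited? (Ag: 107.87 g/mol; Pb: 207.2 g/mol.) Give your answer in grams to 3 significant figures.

n(Ag) = 14.0 / 107.87 = 0.1298 mol
Ag⁺ + e⁻ → Ag, so n(e⁻) = 0.1298 mol
In series, the same 0.1298 mol of electrons flows through the second cell.
Pb²⁺ + 2e⁻ → Pb, so n(Pb) = 0.1298 / 2 = 0.06490 mol
m(Pb) = 0.06490 × 207.2 = 13.4 g

13.4 g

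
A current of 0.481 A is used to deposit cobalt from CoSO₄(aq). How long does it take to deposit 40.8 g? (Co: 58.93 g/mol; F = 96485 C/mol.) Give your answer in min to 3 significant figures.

4630 min

n(Co) = 40.8 / 58.93 = 0.6923 mol
Co²⁺ + 2e⁻ → Co, so n(e⁻) = 2 × 0.6923 = 1.385 mol
Q = 1.385 × 96485 = 1.336×10^5 C
t = Q / I = 1.336×10^5 / 0.481 = 2.778×10^5 s = 4630 min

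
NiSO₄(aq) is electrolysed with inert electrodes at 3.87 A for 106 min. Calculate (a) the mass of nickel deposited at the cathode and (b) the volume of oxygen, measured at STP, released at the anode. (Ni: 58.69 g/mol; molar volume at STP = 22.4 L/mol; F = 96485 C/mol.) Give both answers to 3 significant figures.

7.49 g Ni; 1.43 L O₂

Q = 3.87 × 6360 = 24610 C; n(e⁻) = 24610 / 96485 = 0.2551 mol
Cathode: Ni²⁺ + 2e⁻ → Ni → n(Ni) = 0.2551/2 = 0.1276 mol → 7.49 g
Anode: 2H₂O → O₂ + 4H⁺ + 4e⁻ → n(O₂) = 0.2551/4 = 0.06378 mol → 1.43 L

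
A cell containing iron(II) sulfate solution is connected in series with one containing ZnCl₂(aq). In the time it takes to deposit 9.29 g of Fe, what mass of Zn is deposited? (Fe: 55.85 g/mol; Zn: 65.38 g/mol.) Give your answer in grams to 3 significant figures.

10.9 g

n(Fe) = 9.29 / 55.85 = 0.1663 mol
Fe²⁺ + 2e⁻ → Fe, so n(e⁻) = 2 × 0.1663 = 0.3326 mol
The cells are in series, so the same charge (and hence the same n(e⁻) = 0.3326 mol) passes through both.
Zn²⁺ + 2e⁻ → Zn, so n(Zn) = 0.3326 / 2 = 0.1663 mol
m(Zn) = 0.1663 × 65.38 = 10.9 g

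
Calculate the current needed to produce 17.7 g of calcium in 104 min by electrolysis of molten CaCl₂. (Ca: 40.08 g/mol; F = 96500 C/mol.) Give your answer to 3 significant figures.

13.7 A

n(Ca) = 17.7 / 40.08 = 0.4416 mol
Ca²⁺ + 2e⁻ → Ca, so n(e⁻) = 2 × 0.4416 = 0.8832 mol
Q = 0.8832 × 96500 = 85230 C
I = Q / t = 85230 / 6240 s = 13.7 A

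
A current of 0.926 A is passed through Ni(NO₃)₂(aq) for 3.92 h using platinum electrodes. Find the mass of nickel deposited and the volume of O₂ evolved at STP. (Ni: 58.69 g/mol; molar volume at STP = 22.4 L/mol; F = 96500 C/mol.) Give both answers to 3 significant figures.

Q = 0.926 × 14112 = 13070 C; n(e⁻) = 13070 / 96500 = 0.1354 mol
Cathode: Ni²⁺ + 2e⁻ → Ni → n(Ni) = 0.1354/2 = 0.06770 mol → 3.97 g
Anode: 2H₂O → O₂ + 4H⁺ + 4e⁻ → n(O₂) = 0.1354/4 = 0.03385 mol → 0.758 L

3.97 g Ni; 0.758 L O₂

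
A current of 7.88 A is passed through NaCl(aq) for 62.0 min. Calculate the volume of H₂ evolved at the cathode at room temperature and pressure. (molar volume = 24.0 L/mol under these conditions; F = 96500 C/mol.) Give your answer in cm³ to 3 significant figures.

Q = It = 7.88 × 3720 = 29310 C
Moles of electrons = 29310 / 96500 = 0.3037 mol
2H⁺ + 2e⁻ → H₂, so n(H₂) = 0.3037 / 2 = 0.1519 mol
V = 0.1519 × 24.0 = 3.646 L
= 3650 cm³

3650 cm³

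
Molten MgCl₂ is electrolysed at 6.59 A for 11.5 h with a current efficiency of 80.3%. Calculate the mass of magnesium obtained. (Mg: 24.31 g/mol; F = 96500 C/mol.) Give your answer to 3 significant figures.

Q = 6.59 × 41400 = 2.728×10^5 C
n(e⁻) = 2.728×10^5 / 96500 = 2.827 mol
Mg²⁺ + 2e⁻ → Mg, so theoretical m(Mg) = 1.414 × 24.31 = 34.37 g
Actual mass = 80.3% × 34.37 = 27.6 g

27.6 g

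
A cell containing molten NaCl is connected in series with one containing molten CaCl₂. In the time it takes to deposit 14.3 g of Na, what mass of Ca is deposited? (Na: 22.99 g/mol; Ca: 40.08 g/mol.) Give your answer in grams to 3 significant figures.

12.5 g

n(Na) = 14.3 / 22.99 = 0.6220 mol
Na⁺ + e⁻ → Na, so n(e⁻) = 0.6220 mol
In series, the same 0.6220 mol of electrons flows through the second cell.
Ca²⁺ + 2e⁻ → Ca, so n(Ca) = 0.6220 / 2 = 0.3110 mol
m(Ca) = 0.3110 × 40.08 = 12.5 g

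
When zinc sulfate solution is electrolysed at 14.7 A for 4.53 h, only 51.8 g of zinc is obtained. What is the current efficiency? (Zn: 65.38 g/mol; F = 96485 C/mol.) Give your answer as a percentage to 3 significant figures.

Q = 14.7 × 16308 = 2.397×10^5 C
n(e⁻) = 2.397×10^5 / 96485 = 2.484 mol
Zn²⁺ + 2e⁻ → Zn, so theoretical n(Zn) = 1.242 mol → 81.20 g
Efficiency = 51.8 / 81.20 = 0.6379 = 63.8%

63.8%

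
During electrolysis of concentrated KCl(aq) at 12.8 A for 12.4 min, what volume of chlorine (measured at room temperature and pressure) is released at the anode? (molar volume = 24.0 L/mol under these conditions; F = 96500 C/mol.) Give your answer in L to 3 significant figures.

Charge passed = 12.8 × 744 = 9523 C
n(e⁻) = 9523 / 96500 = 0.09868 mol
2Cl⁻ → Cl₂ + 2e⁻, so n(Cl₂) = 0.09868 / 2 = 0.04934 mol
V = 0.04934 × 24.0 = 1.184 L

1.18 L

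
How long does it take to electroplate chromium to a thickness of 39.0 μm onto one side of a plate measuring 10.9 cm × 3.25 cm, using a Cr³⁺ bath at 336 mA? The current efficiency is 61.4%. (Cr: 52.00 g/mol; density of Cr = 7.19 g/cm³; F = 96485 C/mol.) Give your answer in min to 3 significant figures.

Plated area = 10.9 × 3.25 = 35.43 cm²
Volume = 35.43 × 39.0×10⁻⁴ cm = 0.1382 cm³
m(Cr) = 0.1382 × 7.19 = 0.9937 g
n(Cr) = 0.9937 / 52.00 = 0.01911 mol; n(e⁻) = 3 × 0.01911 = 0.05733 mol
Q = 0.05733 × 96485 / 0.614 = 9009 C
t = 9009 / 0.336 = 26810 s = 447 min

447 min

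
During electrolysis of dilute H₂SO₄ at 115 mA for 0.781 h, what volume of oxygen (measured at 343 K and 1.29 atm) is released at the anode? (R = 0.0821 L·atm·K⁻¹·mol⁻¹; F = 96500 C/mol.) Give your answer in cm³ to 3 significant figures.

18.3 cm³

Q = 0.115 A × 2811.6 s = 323.3 C
n(e⁻) = Q/F = 323.3/96500 = 0.003350 mol
2H₂O → O₂ + 4H⁺ + 4e⁻, so n(O₂) = 0.003350 / 4 = 8.375×10^-4 mol
V = nRT/P = 8.375×10^-4 × 0.0821 × 343 / 1.29 = 0.01828 L
= 18.3 cm³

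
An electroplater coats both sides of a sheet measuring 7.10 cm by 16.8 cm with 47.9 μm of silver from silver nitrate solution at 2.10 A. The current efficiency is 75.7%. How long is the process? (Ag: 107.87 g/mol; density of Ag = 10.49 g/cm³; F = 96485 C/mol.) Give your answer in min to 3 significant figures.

112 min

Plated area = 2 × 7.10 × 16.8 = 238.6 cm²
Volume = 238.6 × 47.9×10⁻⁴ cm = 1.143 cm³
m(Ag) = 1.143 × 10.49 = 11.99 g
n(Ag) = 11.99 / 107.87 = 0.1112 mol; n(e⁻) = 0.1112 mol
Q = 0.1112 × 96485 / 0.757 = 14170 C
t = 14170 / 2.10 = 6748 s = 112 min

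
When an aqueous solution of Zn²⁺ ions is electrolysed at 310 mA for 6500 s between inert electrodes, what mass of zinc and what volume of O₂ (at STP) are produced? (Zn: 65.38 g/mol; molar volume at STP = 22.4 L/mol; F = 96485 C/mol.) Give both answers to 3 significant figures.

Q = 0.310 × 6500 = 2015 C; n(e⁻) = 2015 / 96485 = 0.02088 mol
Cathode: Zn²⁺ + 2e⁻ → Zn → n(Zn) = 0.02088/2 = 0.01044 mol → 0.683 g
Anode: 2H₂O → O₂ + 4H⁺ + 4e⁻ → n(O₂) = 0.02088/4 = 0.005220 mol → 0.117 L

0.683 g Zn; 0.117 L O₂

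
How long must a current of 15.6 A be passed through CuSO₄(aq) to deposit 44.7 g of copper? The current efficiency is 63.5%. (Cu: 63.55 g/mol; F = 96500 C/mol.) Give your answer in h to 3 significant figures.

3.81 h

n(Cu) = 44.7 / 63.55 = 0.7034 mol
Cu²⁺ + 2e⁻ → Cu, so n(e⁻) = 2 × 0.7034 = 1.407 mol
Q = 1.407 × 96500 / 0.635 = 2.138×10^5 C
t = Q / I = 2.138×10^5 / 15.6 = 13710 s = 3.81 h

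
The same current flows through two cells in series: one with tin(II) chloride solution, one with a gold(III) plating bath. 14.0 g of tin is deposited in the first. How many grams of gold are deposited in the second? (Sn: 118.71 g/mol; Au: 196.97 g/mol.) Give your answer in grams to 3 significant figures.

15.5 g

n(Sn) = 14.0 / 118.71 = 0.1179 mol
Sn²⁺ + 2e⁻ → Sn, so n(e⁻) = 2 × 0.1179 = 0.2358 mol
The cells are in series, so the same charge (and hence the same n(e⁻) = 0.2358 mol) passes through both.
Au³⁺ + 3e⁻ → Au, so n(Au) = 0.2358 / 3 = 0.07860 mol
m(Au) = 0.07860 × 196.97 = 15.5 g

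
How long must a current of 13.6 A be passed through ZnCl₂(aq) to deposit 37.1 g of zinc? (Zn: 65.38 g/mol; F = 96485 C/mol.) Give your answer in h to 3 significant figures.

n(Zn) = 37.1 / 65.38 = 0.5675 mol
Zn²⁺ + 2e⁻ → Zn, so n(e⁻) = 2 × 0.5675 = 1.135 mol
Q = 1.135 × 96485 = 1.095×10^5 C
t = Q / I = 1.095×10^5 / 13.6 = 8051 s = 2.24 h

2.24 h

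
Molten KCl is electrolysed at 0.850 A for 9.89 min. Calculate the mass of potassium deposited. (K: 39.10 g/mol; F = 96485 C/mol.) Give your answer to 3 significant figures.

0.204 g

Q = 0.850 A × 593.4 s = 504.4 C
n(e⁻) = 504.4 / 96485 = 0.005228 mol
K⁺ + e⁻ → K, so n(K) = 0.005228 mol
m = 0.005228 × 39.10 = 0.204 g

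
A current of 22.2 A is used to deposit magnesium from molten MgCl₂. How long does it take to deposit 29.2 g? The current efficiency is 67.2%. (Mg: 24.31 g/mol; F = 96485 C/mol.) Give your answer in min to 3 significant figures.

n(Mg) = 29.2 / 24.31 = 1.201 mol
Mg²⁺ + 2e⁻ → Mg, so n(e⁻) = 2 × 1.201 = 2.402 mol
Q = 2.402 × 96485 / 0.672 = 3.449×10^5 C
t = Q / I = 3.449×10^5 / 22.2 = 15540 s = 259 min

259 min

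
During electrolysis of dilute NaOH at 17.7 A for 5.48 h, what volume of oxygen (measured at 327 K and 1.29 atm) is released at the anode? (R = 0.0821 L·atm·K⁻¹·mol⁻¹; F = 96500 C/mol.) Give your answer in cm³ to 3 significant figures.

18800 cm³

Charge passed = 17.7 × 19728 = 3.492×10^5 C
n(e⁻) = Q/F = 3.492×10^5/96500 = 3.619 mol
2H₂O → O₂ + 4H⁺ + 4e⁻, so n(O₂) = 3.619 / 4 = 0.9048 mol
V = nRT/P = 0.9048 × 0.0821 × 327 / 1.29 = 18.83 L
= 18800 cm³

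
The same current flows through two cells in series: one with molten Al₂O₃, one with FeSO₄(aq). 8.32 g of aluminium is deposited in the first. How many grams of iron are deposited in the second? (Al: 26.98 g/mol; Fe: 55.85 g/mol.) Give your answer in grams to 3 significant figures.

n(Al) = 8.32 / 26.98 = 0.3084 mol
Al³⁺ + 3e⁻ → Al, so n(e⁻) = 3 × 0.3084 = 0.9252 mol
Same current for the same time ⇒ same n(e⁻) = 0.9252 mol in both cells.
Fe²⁺ + 2e⁻ → Fe, so n(Fe) = 0.9252 / 2 = 0.4626 mol
m(Fe) = 0.4626 × 55.85 = 25.8 g

25.8 g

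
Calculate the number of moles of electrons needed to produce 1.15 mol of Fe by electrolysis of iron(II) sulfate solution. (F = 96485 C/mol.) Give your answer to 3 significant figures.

Fe²⁺ + 2e⁻ → Fe, so n(e⁻) = 2 × 1.15 = 2.300 mol

2.30 mol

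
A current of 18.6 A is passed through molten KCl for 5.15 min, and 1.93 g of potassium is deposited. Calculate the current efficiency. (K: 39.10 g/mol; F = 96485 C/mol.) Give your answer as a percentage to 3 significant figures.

82.9%

Q = 18.6 × 309 = 5747 C
n(e⁻) = 5747 / 96485 = 0.05956 mol
K⁺ + e⁻ → K, so theoretical n(K) = 0.05956 mol → 2.329 g
Efficiency = 1.93 / 2.329 = 0.8287 = 82.9%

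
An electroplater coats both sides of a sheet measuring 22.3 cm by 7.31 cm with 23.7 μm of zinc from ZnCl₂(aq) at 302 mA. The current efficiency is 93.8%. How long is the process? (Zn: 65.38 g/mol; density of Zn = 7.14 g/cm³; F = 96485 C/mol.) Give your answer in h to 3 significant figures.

16.0 h

Plated area = 2 × 22.3 × 7.31 = 326.0 cm²
Volume = 326.0 × 23.7×10⁻⁴ cm = 0.7726 cm³
m(Zn) = 0.7726 × 7.14 = 5.516 g
n(Zn) = 5.516 / 65.38 = 0.08437 mol; n(e⁻) = 2 × 0.08437 = 0.1687 mol
Q = 0.1687 × 96485 / 0.938 = 17350 C
t = 17350 / 0.302 = 57450 s = 16.0 h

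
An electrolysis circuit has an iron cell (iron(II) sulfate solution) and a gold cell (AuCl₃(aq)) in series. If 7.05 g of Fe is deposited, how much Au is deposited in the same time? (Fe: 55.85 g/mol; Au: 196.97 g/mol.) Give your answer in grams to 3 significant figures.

16.6 g

n(Fe) = 7.05 / 55.85 = 0.1262 mol
Fe²⁺ + 2e⁻ → Fe, so n(e⁻) = 2 × 0.1262 = 0.2524 mol
The cells are in series, so the same charge (and hence the same n(e⁻) = 0.2524 mol) passes through both.
Au³⁺ + 3e⁻ → Au, so n(Au) = 0.2524 / 3 = 0.08413 mol
m(Au) = 0.08413 × 196.97 = 16.6 g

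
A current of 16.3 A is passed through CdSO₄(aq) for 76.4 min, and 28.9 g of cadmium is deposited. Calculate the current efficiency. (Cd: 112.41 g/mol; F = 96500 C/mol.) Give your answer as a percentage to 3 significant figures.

66.4%

Q = 16.3 × 4584 = 74720 C
n(e⁻) = 74720 / 96500 = 0.7743 mol
Cd²⁺ + 2e⁻ → Cd, so theoretical n(Cd) = 0.3872 mol → 43.53 g
Efficiency = 28.9 / 43.53 = 0.6639 = 66.4%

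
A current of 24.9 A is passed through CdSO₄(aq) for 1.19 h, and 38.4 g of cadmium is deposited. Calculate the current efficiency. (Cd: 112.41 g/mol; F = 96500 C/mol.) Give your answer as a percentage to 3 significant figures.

61.8%

Q = 24.9 × 4284 = 1.067×10^5 C
n(e⁻) = 1.067×10^5 / 96500 = 1.106 mol
Cd²⁺ + 2e⁻ → Cd, so theoretical n(Cd) = 0.5530 mol → 62.16 g
Efficiency = 38.4 / 62.16 = 0.6178 = 61.8%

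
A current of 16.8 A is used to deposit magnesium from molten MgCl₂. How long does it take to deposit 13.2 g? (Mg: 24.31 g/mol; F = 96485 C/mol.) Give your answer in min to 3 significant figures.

104 min

n(Mg) = 13.2 / 24.31 = 0.5430 mol
Mg²⁺ + 2e⁻ → Mg, so n(e⁻) = 2 × 0.5430 = 1.086 mol
Q = 1.086 × 96485 = 1.048×10^5 C
t = Q / I = 1.048×10^5 / 16.8 = 6238 s = 104 min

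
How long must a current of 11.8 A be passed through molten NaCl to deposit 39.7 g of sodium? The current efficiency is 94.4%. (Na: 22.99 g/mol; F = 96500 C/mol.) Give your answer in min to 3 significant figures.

n(Na) = 39.7 / 22.99 = 1.727 mol
Na⁺ + e⁻ → Na, so n(e⁻) = 1.727 mol
Q = 1.727 × 96500 / 0.944 = 1.765×10^5 C
t = Q / I = 1.765×10^5 / 11.8 = 14960 s = 249 min

249 min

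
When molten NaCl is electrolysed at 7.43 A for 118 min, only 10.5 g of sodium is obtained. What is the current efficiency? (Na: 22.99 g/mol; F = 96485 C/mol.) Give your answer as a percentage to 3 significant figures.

Q = 7.43 × 7080 = 52600 C
n(e⁻) = 52600 / 96485 = 0.5452 mol
Na⁺ + e⁻ → Na, so theoretical n(Na) = 0.5452 mol → 12.53 g
Efficiency = 10.5 / 12.53 = 0.8380 = 83.8%

83.8%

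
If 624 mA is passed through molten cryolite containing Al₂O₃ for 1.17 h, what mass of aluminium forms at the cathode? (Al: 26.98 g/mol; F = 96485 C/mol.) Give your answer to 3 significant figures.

0.245 g

Charge passed = 0.624 × 4212 = 2628 C
n(e⁻) = Q/F = 2628/96485 = 0.02724 mol
Al³⁺ + 3e⁻ → Al, so n(Al) = 0.02724 / 3 = 0.009080 mol
m = 0.009080 × 26.98 = 0.245 g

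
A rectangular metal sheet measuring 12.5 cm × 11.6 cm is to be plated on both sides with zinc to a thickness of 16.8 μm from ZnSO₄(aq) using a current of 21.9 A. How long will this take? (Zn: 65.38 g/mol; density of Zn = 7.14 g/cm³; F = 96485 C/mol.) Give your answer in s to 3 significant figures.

469 s

Plated area = 2 × 12.5 × 11.6 = 290.0 cm²
Volume = 290.0 × 16.8×10⁻⁴ cm = 0.4872 cm³
m(Zn) = 0.4872 × 7.14 = 3.479 g
n(Zn) = 3.479 / 65.38 = 0.05321 mol; n(e⁻) = 2 × 0.05321 = 0.1064 mol
Q = 0.1064 × 96485 = 10270 C
t = 10270 / 21.9 = 468.9 s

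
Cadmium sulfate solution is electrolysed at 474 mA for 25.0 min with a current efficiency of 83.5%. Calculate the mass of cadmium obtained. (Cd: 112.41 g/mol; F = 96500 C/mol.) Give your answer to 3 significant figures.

Q = 0.474 × 1500 = 711.0 C
n(e⁻) = 711.0 / 96500 = 0.007368 mol
Cd²⁺ + 2e⁻ → Cd, so theoretical m(Cd) = 0.003684 × 112.41 = 0.4141 g
Actual mass = 83.5% × 0.4141 = 0.346 g

0.346 g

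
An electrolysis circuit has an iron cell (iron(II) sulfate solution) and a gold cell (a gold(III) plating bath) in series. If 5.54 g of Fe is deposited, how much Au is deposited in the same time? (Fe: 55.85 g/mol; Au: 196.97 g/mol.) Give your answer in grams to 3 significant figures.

n(Fe) = 5.54 / 55.85 = 0.09919 mol
Fe²⁺ + 2e⁻ → Fe, so n(e⁻) = 2 × 0.09919 = 0.1984 mol
Since the cells are in series, n(e⁻) in the Au cell is also 0.1984 mol.
Au³⁺ + 3e⁻ → Au, so n(Au) = 0.1984 / 3 = 0.06613 mol
m(Au) = 0.06613 × 196.97 = 13.0 g

13.0 g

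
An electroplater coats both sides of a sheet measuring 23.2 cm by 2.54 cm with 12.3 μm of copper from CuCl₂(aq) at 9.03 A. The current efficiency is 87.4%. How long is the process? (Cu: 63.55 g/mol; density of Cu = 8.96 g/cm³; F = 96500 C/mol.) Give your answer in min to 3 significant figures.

Plated area = 2 × 23.2 × 2.54 = 117.9 cm²
Volume = 117.9 × 12.3×10⁻⁴ cm = 0.1450 cm³
m(Cu) = 0.1450 × 8.96 = 1.299 g
n(Cu) = 1.299 / 63.55 = 0.02044 mol; n(e⁻) = 2 × 0.02044 = 0.04088 mol
Q = 0.04088 × 96500 / 0.874 = 4514 C
t = 4514 / 9.03 = 499.9 s = 8.33 min

8.33 min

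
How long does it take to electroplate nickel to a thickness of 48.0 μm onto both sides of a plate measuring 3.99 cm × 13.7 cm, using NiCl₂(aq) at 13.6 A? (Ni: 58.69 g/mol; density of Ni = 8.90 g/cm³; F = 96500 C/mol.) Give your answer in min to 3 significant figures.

Plated area = 2 × 3.99 × 13.7 = 109.3 cm²
Volume = 109.3 × 48.0×10⁻⁴ cm = 0.5246 cm³
m(Ni) = 0.5246 × 8.90 = 4.669 g
n(Ni) = 4.669 / 58.69 = 0.07955 mol; n(e⁻) = 2 × 0.07955 = 0.1591 mol
Q = 0.1591 × 96500 = 15350 C
t = 15350 / 13.6 = 1129 s = 18.8 min

18.8 min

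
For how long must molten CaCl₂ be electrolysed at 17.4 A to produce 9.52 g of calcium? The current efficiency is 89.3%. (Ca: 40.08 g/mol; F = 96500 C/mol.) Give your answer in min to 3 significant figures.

n(Ca) = 9.52 / 40.08 = 0.2375 mol
Ca²⁺ + 2e⁻ → Ca, so n(e⁻) = 2 × 0.2375 = 0.4750 mol
Q = 0.4750 × 96500 / 0.893 = 51330 C
t = Q / I = 51330 / 17.4 = 2950 s = 49.2 min

49.2 min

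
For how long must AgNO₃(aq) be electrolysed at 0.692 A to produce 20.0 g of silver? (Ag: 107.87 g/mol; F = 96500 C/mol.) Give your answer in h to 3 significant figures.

7.18 h

n(Ag) = 20.0 / 107.87 = 0.1854 mol
Ag⁺ + e⁻ → Ag, so n(e⁻) = 0.1854 mol
Q = 0.1854 × 96500 = 17890 C
t = Q / I = 17890 / 0.692 = 25850 s = 7.18 h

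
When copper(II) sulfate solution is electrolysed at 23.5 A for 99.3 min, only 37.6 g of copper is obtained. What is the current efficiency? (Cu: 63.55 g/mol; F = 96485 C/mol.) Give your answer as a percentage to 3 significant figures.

81.5%

Q = 23.5 × 5958 = 1.400×10^5 C
n(e⁻) = 1.400×10^5 / 96485 = 1.451 mol
Cu²⁺ + 2e⁻ → Cu, so theoretical n(Cu) = 0.7255 mol → 46.11 g
Efficiency = 37.6 / 46.11 = 0.8154 = 81.5%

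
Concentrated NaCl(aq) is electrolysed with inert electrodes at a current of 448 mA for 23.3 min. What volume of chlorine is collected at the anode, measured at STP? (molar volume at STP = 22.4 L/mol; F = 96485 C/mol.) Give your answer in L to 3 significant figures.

Charge passed = 0.448 × 1398 = 626.3 C
Moles of electrons = 626.3 / 96485 = 0.006491 mol
2Cl⁻ → Cl₂ + 2e⁻, so n(Cl₂) = 0.006491 / 2 = 0.003246 mol
V = 0.003246 × 22.4 = 0.07271 L

0.0727 L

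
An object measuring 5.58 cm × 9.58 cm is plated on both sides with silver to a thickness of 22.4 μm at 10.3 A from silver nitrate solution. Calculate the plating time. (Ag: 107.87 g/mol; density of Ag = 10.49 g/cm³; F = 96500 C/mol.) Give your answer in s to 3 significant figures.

Plated area = 2 × 5.58 × 9.58 = 106.9 cm²
Volume = 106.9 × 22.4×10⁻⁴ cm = 0.2395 cm³
m(Ag) = 0.2395 × 10.49 = 2.512 g
n(Ag) = 2.512 / 107.87 = 0.02329 mol; n(e⁻) = 0.02329 mol
Q = 0.02329 × 96500 = 2247 C
t = 2247 / 10.3 = 218.2 s

218 s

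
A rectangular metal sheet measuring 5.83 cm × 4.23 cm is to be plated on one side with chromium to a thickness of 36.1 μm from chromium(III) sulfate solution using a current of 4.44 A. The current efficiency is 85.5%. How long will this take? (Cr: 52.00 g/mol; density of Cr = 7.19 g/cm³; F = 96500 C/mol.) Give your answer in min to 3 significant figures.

15.6 min

Plated area = 5.83 × 4.23 = 24.66 cm²
Volume = 24.66 × 36.1×10⁻⁴ cm = 0.08902 cm³
m(Cr) = 0.08902 × 7.19 = 0.6401 g
n(Cr) = 0.6401 / 52.00 = 0.01231 mol; n(e⁻) = 3 × 0.01231 = 0.03693 mol
Q = 0.03693 × 96500 / 0.855 = 4168 C
t = 4168 / 4.44 = 938.7 s = 15.6 min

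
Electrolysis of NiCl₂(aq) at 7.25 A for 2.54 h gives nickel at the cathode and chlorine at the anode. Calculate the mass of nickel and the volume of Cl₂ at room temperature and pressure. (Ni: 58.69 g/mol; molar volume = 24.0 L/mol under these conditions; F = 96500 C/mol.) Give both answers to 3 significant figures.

20.2 g Ni; 8.24 L Cl₂

Q = 7.25 × 9144 = 66290 C; n(e⁻) = 66290 / 96500 = 0.6869 mol
Cathode: Ni²⁺ + 2e⁻ → Ni → n(Ni) = 0.6869/2 = 0.3435 mol → 20.2 g
Anode: 2Cl⁻ → Cl₂ + 2e⁻ → n(Cl₂) = 0.6869/2 = 0.3435 mol → 8.24 L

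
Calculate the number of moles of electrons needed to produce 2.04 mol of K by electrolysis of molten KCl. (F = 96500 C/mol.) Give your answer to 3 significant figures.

2.04 mol

K⁺ + e⁻ → K, so n(e⁻) = 1 × 2.04 = 2.040 mol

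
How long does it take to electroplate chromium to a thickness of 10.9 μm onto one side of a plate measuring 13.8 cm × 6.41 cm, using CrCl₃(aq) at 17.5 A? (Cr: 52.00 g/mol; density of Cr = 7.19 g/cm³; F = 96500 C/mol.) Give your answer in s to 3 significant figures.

221 s

Plated area = 13.8 × 6.41 = 88.46 cm²
Volume = 88.46 × 10.9×10⁻⁴ cm = 0.09642 cm³
m(Cr) = 0.09642 × 7.19 = 0.6933 g
n(Cr) = 0.6933 / 52.00 = 0.01333 mol; n(e⁻) = 3 × 0.01333 = 0.03999 mol
Q = 0.03999 × 96500 = 3859 C
t = 3859 / 17.5 = 220.5 s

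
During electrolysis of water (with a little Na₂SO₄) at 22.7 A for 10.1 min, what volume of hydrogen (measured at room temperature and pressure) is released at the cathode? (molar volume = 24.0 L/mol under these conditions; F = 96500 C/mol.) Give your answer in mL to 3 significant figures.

Q = It = 22.7 × 606 = 13760 C
Moles of electrons = 13760 / 96500 = 0.1426 mol
2H⁺ + 2e⁻ → H₂, so n(H₂) = 0.1426 / 2 = 0.07130 mol
V = 0.07130 × 24.0 = 1.711 L
= 1710 mL

1710 mL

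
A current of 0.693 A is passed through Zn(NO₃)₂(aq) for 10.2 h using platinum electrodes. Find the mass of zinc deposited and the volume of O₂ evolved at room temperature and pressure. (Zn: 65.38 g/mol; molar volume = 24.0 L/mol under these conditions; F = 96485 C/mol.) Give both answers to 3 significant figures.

8.62 g Zn; 1.58 L O₂

Q = 0.693 × 36720 = 25450 C; n(e⁻) = 25450 / 96485 = 0.2638 mol
Cathode: Zn²⁺ + 2e⁻ → Zn → n(Zn) = 0.2638/2 = 0.1319 mol → 8.62 g
Anode: 2H₂O → O₂ + 4H⁺ + 4e⁻ → n(O₂) = 0.2638/4 = 0.06595 mol → 1.58 L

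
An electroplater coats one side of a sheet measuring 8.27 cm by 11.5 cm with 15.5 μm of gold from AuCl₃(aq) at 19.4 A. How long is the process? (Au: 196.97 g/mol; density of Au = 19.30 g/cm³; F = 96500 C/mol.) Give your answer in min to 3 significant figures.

Plated area = 8.27 × 11.5 = 95.11 cm²
Volume = 95.11 × 15.5×10⁻⁴ cm = 0.1474 cm³
m(Au) = 0.1474 × 19.30 = 2.845 g
n(Au) = 2.845 / 196.97 = 0.01444 mol; n(e⁻) = 3 × 0.01444 = 0.04332 mol
Q = 0.04332 × 96500 = 4180 C
t = 4180 / 19.4 = 215.5 s = 3.59 min

3.59 min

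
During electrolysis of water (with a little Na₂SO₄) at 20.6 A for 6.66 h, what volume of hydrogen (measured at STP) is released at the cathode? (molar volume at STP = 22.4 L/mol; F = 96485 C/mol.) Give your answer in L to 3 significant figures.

57.3 L

Q = It = 20.6 × 23976 = 4.939×10^5 C
n(e⁻) = Q/F = 4.939×10^5/96485 = 5.119 mol
2H⁺ + 2e⁻ → H₂, so n(H₂) = 5.119 / 2 = 2.560 mol
V = 2.560 × 22.4 = 57.34 L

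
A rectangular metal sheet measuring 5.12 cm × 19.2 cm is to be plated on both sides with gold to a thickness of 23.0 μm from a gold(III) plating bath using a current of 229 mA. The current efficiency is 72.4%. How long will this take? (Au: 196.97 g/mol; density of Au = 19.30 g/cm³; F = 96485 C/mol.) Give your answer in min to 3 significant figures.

Plated area = 2 × 5.12 × 19.2 = 196.6 cm²
Volume = 196.6 × 23.0×10⁻⁴ cm = 0.4522 cm³
m(Au) = 0.4522 × 19.30 = 8.727 g
n(Au) = 8.727 / 196.97 = 0.04431 mol; n(e⁻) = 3 × 0.04431 = 0.1329 mol
Q = 0.1329 × 96485 / 0.724 = 17710 C
t = 17710 / 0.229 = 77340 s = 1290 min

1290 min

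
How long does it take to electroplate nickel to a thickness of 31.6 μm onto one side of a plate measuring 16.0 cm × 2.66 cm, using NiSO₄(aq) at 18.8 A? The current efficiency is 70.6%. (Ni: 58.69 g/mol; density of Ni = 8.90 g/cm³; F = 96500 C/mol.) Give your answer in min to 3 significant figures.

4.94 min

Plated area = 16.0 × 2.66 = 42.56 cm²
Volume = 42.56 × 31.6×10⁻⁴ cm = 0.1345 cm³
m(Ni) = 0.1345 × 8.90 = 1.197 g
n(Ni) = 1.197 / 58.69 = 0.02040 mol; n(e⁻) = 2 × 0.02040 = 0.04080 mol
Q = 0.04080 × 96500 / 0.706 = 5577 C
t = 5577 / 18.8 = 296.6 s = 4.94 min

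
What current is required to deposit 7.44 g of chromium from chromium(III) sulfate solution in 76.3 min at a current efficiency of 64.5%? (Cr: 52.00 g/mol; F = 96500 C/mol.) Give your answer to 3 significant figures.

14.0 A

n(Cr) = 7.44 / 52.00 = 0.1431 mol
Cr³⁺ + 3e⁻ → Cr, so n(e⁻) = 3 × 0.1431 = 0.4293 mol
Q = 0.4293 × 96500 / 0.645 = 64230 C
I = Q / t = 64230 / 4578 s = 14.0 A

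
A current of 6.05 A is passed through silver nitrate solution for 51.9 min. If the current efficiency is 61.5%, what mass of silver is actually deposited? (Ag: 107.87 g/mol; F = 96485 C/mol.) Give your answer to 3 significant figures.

Q = 6.05 × 3114 = 18840 C
n(e⁻) = 18840 / 96485 = 0.1953 mol
Ag⁺ + e⁻ → Ag, so theoretical m(Ag) = 0.1953 × 107.87 = 21.07 g
Actual mass = 61.5% × 21.07 = 13.0 g

13.0 g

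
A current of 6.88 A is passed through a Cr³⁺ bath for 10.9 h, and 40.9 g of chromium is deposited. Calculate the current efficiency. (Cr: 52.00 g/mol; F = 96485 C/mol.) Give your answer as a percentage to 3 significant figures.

Q = 6.88 × 39240 = 2.700×10^5 C
n(e⁻) = 2.700×10^5 / 96485 = 2.798 mol
Cr³⁺ + 3e⁻ → Cr, so theoretical n(Cr) = 0.9327 mol → 48.50 g
Efficiency = 40.9 / 48.50 = 0.8433 = 84.3%

84.3%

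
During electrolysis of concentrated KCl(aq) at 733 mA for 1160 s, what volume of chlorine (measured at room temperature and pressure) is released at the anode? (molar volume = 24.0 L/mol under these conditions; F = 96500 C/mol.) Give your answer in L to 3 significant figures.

0.106 L

Q = 0.733 A × 1160 s = 850.3 C
Moles of electrons = 850.3 / 96500 = 0.008811 mol
2Cl⁻ → Cl₂ + 2e⁻, so n(Cl₂) = 0.008811 / 2 = 0.004406 mol
V = 0.004406 × 24.0 = 0.1057 L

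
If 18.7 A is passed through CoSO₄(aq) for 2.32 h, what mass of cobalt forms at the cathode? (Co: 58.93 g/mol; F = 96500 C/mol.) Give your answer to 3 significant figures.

Charge passed = 18.7 × 8352 = 1.562×10^5 C
Moles of electrons = 1.562×10^5 / 96500 = 1.619 mol
Co²⁺ + 2e⁻ → Co, so n(Co) = 1.619 / 2 = 0.8095 mol
m = 0.8095 × 58.93 = 47.7 g

47.7 g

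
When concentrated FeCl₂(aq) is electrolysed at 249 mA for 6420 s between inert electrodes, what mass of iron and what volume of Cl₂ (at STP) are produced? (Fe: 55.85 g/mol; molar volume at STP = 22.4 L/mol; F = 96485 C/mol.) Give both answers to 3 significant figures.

0.463 g Fe; 0.186 L Cl₂

Q = 0.249 × 6420 = 1599 C; n(e⁻) = 1599 / 96485 = 0.01657 mol
Cathode: Fe²⁺ + 2e⁻ → Fe → n(Fe) = 0.01657/2 = 0.008285 mol → 0.463 g
Anode: 2Cl⁻ → Cl₂ + 2e⁻ → n(Cl₂) = 0.01657/2 = 0.008285 mol → 0.186 L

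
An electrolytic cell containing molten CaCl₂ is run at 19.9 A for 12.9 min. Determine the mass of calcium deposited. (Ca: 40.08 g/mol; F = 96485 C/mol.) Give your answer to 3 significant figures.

Q = 19.9 A × 774 s = 15400 C
Moles of electrons = 15400 / 96485 = 0.1596 mol
Ca²⁺ + 2e⁻ → Ca, so n(Ca) = 0.1596 / 2 = 0.07980 mol
m = 0.07980 × 40.08 = 3.20 g

3.20 g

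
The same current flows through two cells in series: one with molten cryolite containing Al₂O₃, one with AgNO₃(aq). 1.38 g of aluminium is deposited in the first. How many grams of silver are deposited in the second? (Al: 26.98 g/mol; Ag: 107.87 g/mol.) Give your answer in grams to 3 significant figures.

n(Al) = 1.38 / 26.98 = 0.05115 mol
Al³⁺ + 3e⁻ → Al, so n(e⁻) = 3 × 0.05115 = 0.1535 mol
Since the cells are in series, n(e⁻) in the Ag cell is also 0.1535 mol.
Ag⁺ + e⁻ → Ag, so n(Ag) = 0.1535 mol
m(Ag) = 0.1535 × 107.87 = 16.6 g

16.6 g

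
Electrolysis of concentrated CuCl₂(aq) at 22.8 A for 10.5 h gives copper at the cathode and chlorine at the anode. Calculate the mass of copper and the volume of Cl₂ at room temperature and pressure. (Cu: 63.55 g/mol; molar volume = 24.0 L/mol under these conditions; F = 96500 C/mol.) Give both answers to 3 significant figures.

284 g Cu; 107 L Cl₂

Q = 22.8 × 37800 = 8.618×10^5 C; n(e⁻) = 8.618×10^5 / 96500 = 8.931 mol
Cathode: Cu²⁺ + 2e⁻ → Cu → n(Cu) = 8.931/2 = 4.466 mol → 284 g
Anode: 2Cl⁻ → Cl₂ + 2e⁻ → n(Cl₂) = 8.931/2 = 4.466 mol → 107 L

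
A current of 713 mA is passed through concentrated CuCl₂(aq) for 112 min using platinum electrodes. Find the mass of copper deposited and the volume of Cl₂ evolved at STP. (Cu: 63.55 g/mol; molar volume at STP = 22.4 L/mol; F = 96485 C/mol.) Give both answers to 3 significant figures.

Q = 0.713 × 6720 = 4791 C; n(e⁻) = 4791 / 96485 = 0.04966 mol
Cathode: Cu²⁺ + 2e⁻ → Cu → n(Cu) = 0.04966/2 = 0.02483 mol → 1.58 g
Anode: 2Cl⁻ → Cl₂ + 2e⁻ → n(Cl₂) = 0.04966/2 = 0.02483 mol → 0.556 L

1.58 g Cu; 0.556 L Cl₂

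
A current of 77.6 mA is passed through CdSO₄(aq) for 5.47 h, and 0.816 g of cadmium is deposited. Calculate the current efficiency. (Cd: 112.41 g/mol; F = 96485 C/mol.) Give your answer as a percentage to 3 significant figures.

Q = 0.0776 × 19692 = 1528 C
n(e⁻) = 1528 / 96485 = 0.01584 mol
Cd²⁺ + 2e⁻ → Cd, so theoretical n(Cd) = 0.007920 mol → 0.8903 g
Efficiency = 0.816 / 0.8903 = 0.9165 = 91.7%

91.7%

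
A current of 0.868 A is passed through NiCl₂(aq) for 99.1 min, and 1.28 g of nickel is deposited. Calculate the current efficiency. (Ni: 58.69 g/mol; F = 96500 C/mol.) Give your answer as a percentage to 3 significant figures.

81.6%

Q = 0.868 × 5946 = 5161 C
n(e⁻) = 5161 / 96500 = 0.05348 mol
Ni²⁺ + 2e⁻ → Ni, so theoretical n(Ni) = 0.02674 mol → 1.569 g
Efficiency = 1.28 / 1.569 = 0.8158 = 81.6%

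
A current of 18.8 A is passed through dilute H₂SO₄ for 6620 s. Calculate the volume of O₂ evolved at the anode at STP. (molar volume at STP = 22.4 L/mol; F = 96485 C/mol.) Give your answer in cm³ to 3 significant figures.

7220 cm³

Q = It = 18.8 × 6620 = 1.245×10^5 C
n(e⁻) = 1.245×10^5 / 96485 = 1.290 mol
2H₂O → O₂ + 4H⁺ + 4e⁻, so n(O₂) = 1.290 / 4 = 0.3225 mol
V = 0.3225 × 22.4 = 7.224 L
= 7220 cm³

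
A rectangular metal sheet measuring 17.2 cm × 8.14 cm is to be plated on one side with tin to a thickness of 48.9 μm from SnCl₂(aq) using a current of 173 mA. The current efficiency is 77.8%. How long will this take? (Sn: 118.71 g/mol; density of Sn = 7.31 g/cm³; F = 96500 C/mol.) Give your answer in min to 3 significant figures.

1010 min

Plated area = 17.2 × 8.14 = 140.0 cm²
Volume = 140.0 × 48.9×10⁻⁴ cm = 0.6846 cm³
m(Sn) = 0.6846 × 7.31 = 5.004 g
n(Sn) = 5.004 / 118.71 = 0.04215 mol; n(e⁻) = 2 × 0.04215 = 0.08430 mol
Q = 0.08430 × 96500 / 0.778 = 10460 C
t = 10460 / 0.173 = 60460 s = 1010 min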